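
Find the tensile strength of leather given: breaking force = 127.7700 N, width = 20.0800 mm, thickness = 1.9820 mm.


Formula: TS = force / (width * thickness)
Substituting: TS = 127.7700 / (20.0800 * 1.9820)
Result: 3.2104 N/mm^2


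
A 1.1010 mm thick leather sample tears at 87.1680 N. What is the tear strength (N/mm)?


Formula: Tear strength = force / thickness
Substituting: Tear strength = 87.1680 / 1.1010
Result: 79.1717 N/mm


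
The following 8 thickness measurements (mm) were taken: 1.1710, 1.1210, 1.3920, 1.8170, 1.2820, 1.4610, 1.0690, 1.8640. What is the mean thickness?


Formula: Average = sum / n
Substituting: Average = 11.1770 / 8
Result: 1.3971 mm


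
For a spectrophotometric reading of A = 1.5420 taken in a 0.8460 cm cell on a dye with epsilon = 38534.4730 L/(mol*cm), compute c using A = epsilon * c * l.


Formula: c = A / (epsilon * l)
Substituting: c = 1.5420 / (38534.4730 * 0.8460)
Result: 4.7300e-05 mol/L


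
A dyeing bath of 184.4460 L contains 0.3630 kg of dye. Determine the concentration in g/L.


Formula: Conc = dye_mass(kg) / volume(L) * 1000
Substituting: Conc = 0.3630 / 184.4460 * 1000
Result: 1.9681 g/L


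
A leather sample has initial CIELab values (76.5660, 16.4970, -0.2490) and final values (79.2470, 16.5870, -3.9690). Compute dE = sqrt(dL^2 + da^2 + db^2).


dL = 2.6810, da = 0.09, db = -3.7200
dE = sqrt(2.6810^2 + 0.09^2 + (-3.7200)^2) = 4.5863


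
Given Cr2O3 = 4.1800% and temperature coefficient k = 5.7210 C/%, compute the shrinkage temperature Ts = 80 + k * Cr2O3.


Formula: Ts = 80 + k * Cr2O3
Substituting: Ts = 80 + 5.7210 * 4.1800
Result: 103.9138 C


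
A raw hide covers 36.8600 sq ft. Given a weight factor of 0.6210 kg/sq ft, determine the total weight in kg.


Formula: Weight = area * weight_per_sqft
Substituting: Weight = 36.8600 * 0.6210
Result: 22.8901 kg


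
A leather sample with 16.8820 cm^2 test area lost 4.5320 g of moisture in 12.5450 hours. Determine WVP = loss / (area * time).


Formula: WVP = loss / (area * time)
Substituting: WVP = 4.5320 / (16.8820 * 12.5450)
Result: 0.0213991 g/(cm^2*hr)


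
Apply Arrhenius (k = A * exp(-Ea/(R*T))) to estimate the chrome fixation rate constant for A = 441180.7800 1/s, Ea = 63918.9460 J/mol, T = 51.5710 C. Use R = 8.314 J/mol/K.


T_K = T_C + 273.15 = 51.5710 + 273.15 = 324.7210 K
exponent = -Ea / (R * T_K) = -63918.9460 / (8.314 * 324.7210) = -23.6760
k = A * exp(exponent) = 441180.7800 * exp(-23.6760) = 2.3027e-05 1/s


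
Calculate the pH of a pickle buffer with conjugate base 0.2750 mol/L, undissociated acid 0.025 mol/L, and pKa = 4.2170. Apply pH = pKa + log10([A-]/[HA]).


ratio = [A-] / [HA] = 0.2750 / 0.025 = 11.0000
log10(ratio) = 1.0414
pH = pKa + log10(ratio) = 4.2170 + 1.0414 = 5.2584


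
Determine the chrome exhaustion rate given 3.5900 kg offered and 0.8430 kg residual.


Formula: Uptake = (offered - residual) / offered * 100
Substituting: Uptake = (3.5900 - 0.8430) / 3.5900 * 100
Result: 76.5181 %


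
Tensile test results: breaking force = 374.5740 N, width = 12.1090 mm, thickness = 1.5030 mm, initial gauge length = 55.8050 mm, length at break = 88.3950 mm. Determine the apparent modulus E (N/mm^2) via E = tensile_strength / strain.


TS = F / (w * t) = 374.5740 / (12.1090 * 1.5030) = 20.5812 N/mm^2
strain = (Lf - L0) / L0 = (88.3950 - 55.8050) / 55.8050 = 0.5840
E = TS / strain = 20.5812 / 0.5840 = 35.2419 N/mm^2


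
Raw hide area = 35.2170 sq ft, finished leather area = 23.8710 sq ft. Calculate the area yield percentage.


Formula: Yield = finished / raw * 100
Substituting: Yield = 23.8710 / 35.2170 * 100
Result: 67.7826 %


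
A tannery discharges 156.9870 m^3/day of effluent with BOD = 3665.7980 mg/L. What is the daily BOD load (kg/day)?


Formula: BOD_load = volume * conc / 1000
Substituting: BOD_load = 156.9870 * 3665.7980 / 1000
Result: 575.4826 kg/day


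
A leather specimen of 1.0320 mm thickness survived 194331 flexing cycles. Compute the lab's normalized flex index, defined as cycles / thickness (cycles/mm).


Formula: Index = cycles / thickness
Substituting: Index = 194331 / 1.0320
Result: 188305.2326 cycles/mm


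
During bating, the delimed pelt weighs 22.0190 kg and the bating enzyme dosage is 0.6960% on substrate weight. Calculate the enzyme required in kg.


Formula: Enzyme = substrate * pct / 100
Substituting: Enzyme = 22.0190 * 0.6960 / 100
Result: 0.1533 kg


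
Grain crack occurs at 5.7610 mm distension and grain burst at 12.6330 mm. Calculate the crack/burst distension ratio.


Formula: Ratio = crack / burst
Substituting: Ratio = 5.7610 / 12.6330
Result: 0.4560


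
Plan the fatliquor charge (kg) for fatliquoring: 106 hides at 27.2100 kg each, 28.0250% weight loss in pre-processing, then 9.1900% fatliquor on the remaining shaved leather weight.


Total_raw = N * avg_wt = 106 * 27.2100 = 2884.2600 kg
Substrate = Total_raw * (1 - loss/100) = 2884.2600 * (1 - 28.0250/100) = 2075.9461 kg
Fat = Substrate * pct / 100 = 2075.9461 * 9.1900 / 100 = 190.7794 kg


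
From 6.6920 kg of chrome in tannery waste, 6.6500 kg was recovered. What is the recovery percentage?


Formula: Recovery = recovered / input * 100
Substituting: Recovery = 6.6500 / 6.6920 * 100
Result: 99.3724 %


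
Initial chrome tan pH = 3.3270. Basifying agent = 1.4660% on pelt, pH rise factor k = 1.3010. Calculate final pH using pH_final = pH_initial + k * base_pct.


Formula: pH_final = pH_initial + k * base_pct
Substituting: pH_final = 3.3270 + 1.3010 * 1.4660
Result: 5.2343


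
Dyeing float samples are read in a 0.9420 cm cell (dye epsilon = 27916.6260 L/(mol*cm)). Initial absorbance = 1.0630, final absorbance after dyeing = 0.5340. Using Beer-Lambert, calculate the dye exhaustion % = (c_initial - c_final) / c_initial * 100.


c_initial = A_i / (epsilon * l) = 1.0630 / (27916.6260 * 0.9420) = 4.0422e-05 mol/L
c_final = A_f / (epsilon * l) = 0.5340 / (27916.6260 * 0.9420) = 2.0306e-05 mol/L
Exhaustion = (c_initial - c_final) / c_initial * 100 = (4.0422e-05 - 2.0306e-05) / 4.0422e-05 * 100 = 49.7648 %


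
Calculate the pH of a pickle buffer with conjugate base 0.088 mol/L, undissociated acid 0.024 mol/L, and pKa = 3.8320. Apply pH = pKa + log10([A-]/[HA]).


ratio = [A-] / [HA] = 0.088 / 0.024 = 3.6667
log10(ratio) = 0.5643
pH = pKa + log10(ratio) = 3.8320 + 0.5643 = 4.3963


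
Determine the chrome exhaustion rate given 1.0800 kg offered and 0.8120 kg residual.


Formula: Uptake = (offered - residual) / offered * 100
Substituting: Uptake = (1.0800 - 0.8120) / 1.0800 * 100
Result: 24.8148 %


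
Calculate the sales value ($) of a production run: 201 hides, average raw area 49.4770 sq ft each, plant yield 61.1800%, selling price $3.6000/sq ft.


Raw_total = N * avg_area = 201 * 49.4770 = 9944.8770 sq ft
Finished = Raw_total * yield / 100 = 9944.8770 * 61.1800 / 100 = 6084.2757 sq ft
Value = Finished * price = 6084.2757 * 3.6000 = 21903.3927 $


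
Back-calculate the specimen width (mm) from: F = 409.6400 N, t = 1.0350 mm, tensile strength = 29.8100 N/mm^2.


Formula: w = F / (TS * t)
Substituting: w = 409.6400 / (29.8100 * 1.0350)
Result: 13.2770 mm


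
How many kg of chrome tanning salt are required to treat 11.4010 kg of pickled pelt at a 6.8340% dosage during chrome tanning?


Formula: Chrome = substrate * pct / 100
Substituting: Chrome = 11.4010 * 6.8340 / 100
Result: 0.7791 kg


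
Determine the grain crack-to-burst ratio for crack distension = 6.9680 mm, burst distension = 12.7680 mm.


Formula: Ratio = crack / burst
Substituting: Ratio = 6.9680 / 12.7680
Result: 0.5457


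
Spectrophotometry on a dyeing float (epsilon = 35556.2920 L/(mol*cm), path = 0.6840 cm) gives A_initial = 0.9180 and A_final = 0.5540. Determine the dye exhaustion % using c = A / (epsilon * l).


c_initial = A_i / (epsilon * l) = 0.9180 / (35556.2920 * 0.6840) = 3.7746e-05 mol/L
c_final = A_f / (epsilon * l) = 0.5540 / (35556.2920 * 0.6840) = 2.2779e-05 mol/L
Exhaustion = (c_initial - c_final) / c_initial * 100 = (3.7746e-05 - 2.2779e-05) / 3.7746e-05 * 100 = 39.6514 %


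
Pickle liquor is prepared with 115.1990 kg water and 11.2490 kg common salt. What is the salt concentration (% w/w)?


Formula: Conc = salt / (water + salt) * 100
Substituting: Conc = 11.2490 / (115.1990 + 11.2490) * 100
Result: 8.8961 %


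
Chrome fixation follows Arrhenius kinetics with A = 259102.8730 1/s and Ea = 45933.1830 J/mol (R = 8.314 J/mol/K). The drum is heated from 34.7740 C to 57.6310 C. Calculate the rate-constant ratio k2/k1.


T1 = 34.7740 + 273.15 = 307.9240 K; T2 = 57.6310 + 273.15 = 330.7810 K
k1 = A * exp(-Ea/(R*T1)) = 259102.8730 * exp(-45933.1830/(8.314*307.9240)) = 0.00418141 1/s
k2 = A * exp(-Ea/(R*T2)) = 259102.8730 * exp(-45933.1830/(8.314*330.7810)) = 0.0144464 1/s
k2/k1 = 0.0144464 / 0.00418141 = 3.4549


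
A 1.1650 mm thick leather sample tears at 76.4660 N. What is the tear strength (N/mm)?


Formula: Tear strength = force / thickness
Substituting: Tear strength = 76.4660 / 1.1650
Result: 65.6361 N/mm


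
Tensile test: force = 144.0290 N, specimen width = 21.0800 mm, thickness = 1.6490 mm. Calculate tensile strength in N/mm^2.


Formula: TS = force / (width * thickness)
Substituting: TS = 144.0290 / (21.0800 * 1.6490)
Result: 4.1434 N/mm^2


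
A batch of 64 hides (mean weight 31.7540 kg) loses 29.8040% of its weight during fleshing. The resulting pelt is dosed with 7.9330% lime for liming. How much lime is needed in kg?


Total_raw = N * avg_wt = 64 * 31.7540 = 2032.2560 kg
Substrate = Total_raw * (1 - loss/100) = 2032.2560 * (1 - 29.8040/100) = 1426.5624 kg
Lime = Substrate * pct / 100 = 1426.5624 * 7.9330 / 100 = 113.1692 kg


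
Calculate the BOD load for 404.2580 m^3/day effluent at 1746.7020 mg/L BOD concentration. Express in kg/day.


Formula: BOD_load = volume * conc / 1000
Substituting: BOD_load = 404.2580 * 1746.7020 / 1000
Result: 706.1183 kg/day


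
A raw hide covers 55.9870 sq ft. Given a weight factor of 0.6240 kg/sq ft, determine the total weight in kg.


Formula: Weight = area * weight_per_sqft
Substituting: Weight = 55.9870 * 0.6240
Result: 34.9359 kg


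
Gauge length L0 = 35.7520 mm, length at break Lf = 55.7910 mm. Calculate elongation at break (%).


Formula: Elongation = (Lf - L0) / L0 * 100
Substituting: Elongation = (55.7910 - 35.7520) / 35.7520 * 100
Result: 56.0500 %


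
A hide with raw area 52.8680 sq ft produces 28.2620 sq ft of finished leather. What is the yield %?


Formula: Yield = finished / raw * 100
Substituting: Yield = 28.2620 / 52.8680 * 100
Result: 53.4577 %


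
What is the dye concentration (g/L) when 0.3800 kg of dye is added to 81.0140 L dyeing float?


Formula: Conc = dye_mass(kg) / volume(L) * 1000
Substituting: Conc = 0.3800 / 81.0140 * 1000
Result: 4.6905 g/L


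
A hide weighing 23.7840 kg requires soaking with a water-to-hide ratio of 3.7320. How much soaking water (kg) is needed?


Formula: Water = hide_weight * ratio
Substituting: Water = 23.7840 * 3.7320
Result: 88.7619 kg


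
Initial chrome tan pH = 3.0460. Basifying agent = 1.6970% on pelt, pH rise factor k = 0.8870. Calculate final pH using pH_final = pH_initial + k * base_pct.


Formula: pH_final = pH_initial + k * base_pct
Substituting: pH_final = 3.0460 + 0.8870 * 1.6970
Result: 4.5512


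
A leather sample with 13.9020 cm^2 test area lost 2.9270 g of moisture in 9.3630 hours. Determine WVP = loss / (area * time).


Formula: WVP = loss / (area * time)
Substituting: WVP = 2.9270 / (13.9020 * 9.3630)
Result: 0.0224869 g/(cm^2*hr)


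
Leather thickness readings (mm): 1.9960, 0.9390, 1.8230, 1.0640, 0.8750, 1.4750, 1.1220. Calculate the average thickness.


Formula: Average = sum / n
Substituting: Average = 9.2940 / 7
Result: 1.3277 mm


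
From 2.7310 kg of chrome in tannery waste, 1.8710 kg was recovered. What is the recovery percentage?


Formula: Recovery = recovered / input * 100
Substituting: Recovery = 1.8710 / 2.7310 * 100
Result: 68.5097 %


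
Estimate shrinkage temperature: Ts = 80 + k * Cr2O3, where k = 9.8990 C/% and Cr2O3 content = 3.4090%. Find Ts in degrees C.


Formula: Ts = 80 + k * Cr2O3
Substituting: Ts = 80 + 9.8990 * 3.4090
Result: 113.7457 C


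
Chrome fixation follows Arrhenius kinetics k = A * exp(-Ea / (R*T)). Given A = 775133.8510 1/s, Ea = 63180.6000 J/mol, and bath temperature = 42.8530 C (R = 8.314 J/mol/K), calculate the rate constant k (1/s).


T_K = T_C + 273.15 = 42.8530 + 273.15 = 316.0030 K
exponent = -Ea / (R * T_K) = -63180.6000 / (8.314 * 316.0030) = -24.0482
k = A * exp(exponent) = 775133.8510 * exp(-24.0482) = 2.7885e-05 1/s


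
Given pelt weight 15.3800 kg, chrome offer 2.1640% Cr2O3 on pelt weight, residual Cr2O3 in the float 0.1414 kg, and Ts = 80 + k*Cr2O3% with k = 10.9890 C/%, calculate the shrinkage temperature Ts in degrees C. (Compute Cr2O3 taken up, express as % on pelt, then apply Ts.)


Offered = pelt * offer_pct / 100 = 15.3800 * 2.1640 / 100 = 0.3328 kg
Uptake = offered - residual = 0.3328 - 0.1414 = 0.1914 kg
Cr2O3% on pelt = uptake / pelt * 100 = 0.1914 / 15.3800 * 100 = 1.2446 %
Ts = 80 + k * Cr2O3% = 80 + 10.9890 * 1.2446 = 93.6772 C


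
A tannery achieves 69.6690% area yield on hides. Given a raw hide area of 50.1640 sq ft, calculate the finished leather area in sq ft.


Formula: finished = raw * yield / 100
Substituting: finished = 50.1640 * 69.6690 / 100
Result: 34.9488 sq ft


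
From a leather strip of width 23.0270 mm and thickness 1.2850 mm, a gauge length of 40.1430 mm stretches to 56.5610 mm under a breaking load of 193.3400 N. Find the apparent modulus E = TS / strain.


TS = F / (w * t) = 193.3400 / (23.0270 * 1.2850) = 6.5340 N/mm^2
strain = (Lf - L0) / L0 = (56.5610 - 40.1430) / 40.1430 = 0.4090
E = TS / strain = 6.5340 / 0.4090 = 15.9761 N/mm^2


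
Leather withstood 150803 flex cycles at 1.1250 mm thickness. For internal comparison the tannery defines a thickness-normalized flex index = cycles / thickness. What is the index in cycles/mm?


Formula: Index = cycles / thickness
Substituting: Index = 150803 / 1.1250
Result: 134047.1111 cycles/mm


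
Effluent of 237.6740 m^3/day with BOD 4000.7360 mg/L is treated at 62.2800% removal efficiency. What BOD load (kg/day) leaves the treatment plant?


Load_in = volume * conc / 1000 = 237.6740 * 4000.7360 / 1000 = 950.8709 kg/day
Removed = Load_in * eff / 100 = 950.8709 * 62.2800 / 100 = 592.2024 kg/day
Load_out = Load_in - Removed = 950.8709 - 592.2024 = 358.6685 kg/day


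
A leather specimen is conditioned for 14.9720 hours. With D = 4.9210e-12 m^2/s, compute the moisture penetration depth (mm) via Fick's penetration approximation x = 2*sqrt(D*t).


t = 14.9720 hr * 3600 = 53899.2000 s
D * t = 4.9210e-12 * 53899.2000 = 2.6524e-07
x = 2 * sqrt(D*t) = 2 * sqrt(2.6524e-07) = 0.00103003 m = 1.0300 mm


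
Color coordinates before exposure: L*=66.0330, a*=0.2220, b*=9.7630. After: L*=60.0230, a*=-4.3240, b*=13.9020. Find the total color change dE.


dL = -6.0100, da = -4.5460, db = 4.1390
dE = sqrt((-6.0100)^2 + (-4.5460)^2 + 4.1390^2) = 8.5975


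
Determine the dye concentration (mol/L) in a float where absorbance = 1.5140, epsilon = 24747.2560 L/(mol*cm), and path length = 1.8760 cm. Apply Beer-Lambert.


Formula: c = A / (epsilon * l)
Substituting: c = 1.5140 / (24747.2560 * 1.8760)
Result: 3.2611e-05 mol/L


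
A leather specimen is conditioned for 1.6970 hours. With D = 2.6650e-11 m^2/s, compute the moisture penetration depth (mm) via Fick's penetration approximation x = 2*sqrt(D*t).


t = 1.6970 hr * 3600 = 6109.2000 s
D * t = 2.6650e-11 * 6109.2000 = 1.6281e-07
x = 2 * sqrt(D*t) = 2 * sqrt(1.6281e-07) = 8.0699e-04 m = 0.8070 mm


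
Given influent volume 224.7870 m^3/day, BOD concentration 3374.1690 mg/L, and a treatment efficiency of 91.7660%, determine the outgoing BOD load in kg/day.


Load_in = volume * conc / 1000 = 224.7870 * 3374.1690 / 1000 = 758.4693 kg/day
Removed = Load_in * eff / 100 = 758.4693 * 91.7660 / 100 = 696.0170 kg/day
Load_out = Load_in - Removed = 758.4693 - 696.0170 = 62.4524 kg/day


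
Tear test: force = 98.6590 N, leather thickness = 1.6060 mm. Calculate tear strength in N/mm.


Formula: Tear strength = force / thickness
Substituting: Tear strength = 98.6590 / 1.6060
Result: 61.4315 N/mm


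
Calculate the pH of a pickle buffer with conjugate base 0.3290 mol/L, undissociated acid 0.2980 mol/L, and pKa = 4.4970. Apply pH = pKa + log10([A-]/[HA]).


ratio = [A-] / [HA] = 0.3290 / 0.2980 = 1.1040
log10(ratio) = 0.0429796
pH = pKa + log10(ratio) = 4.4970 + 0.0429796 = 4.5400


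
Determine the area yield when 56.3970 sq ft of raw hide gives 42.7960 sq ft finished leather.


Formula: Yield = finished / raw * 100
Substituting: Yield = 42.7960 / 56.3970 * 100
Result: 75.8835 %


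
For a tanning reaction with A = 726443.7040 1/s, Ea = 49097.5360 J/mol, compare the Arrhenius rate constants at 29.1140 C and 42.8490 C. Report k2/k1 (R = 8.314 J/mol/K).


T1 = 29.1140 + 273.15 = 302.2640 K; T2 = 42.8490 + 273.15 = 315.9990 K
k1 = A * exp(-Ea/(R*T1)) = 726443.7040 * exp(-49097.5360/(8.314*302.2640)) = 0.0023784 1/s
k2 = A * exp(-Ea/(R*T2)) = 726443.7040 * exp(-49097.5360/(8.314*315.9990)) = 0.00556013 1/s
k2/k1 = 0.00556013 / 0.0023784 = 2.3378


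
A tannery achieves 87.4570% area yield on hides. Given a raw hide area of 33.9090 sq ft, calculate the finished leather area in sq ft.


Formula: finished = raw * yield / 100
Substituting: finished = 33.9090 * 87.4570 / 100
Result: 29.6558 sq ft


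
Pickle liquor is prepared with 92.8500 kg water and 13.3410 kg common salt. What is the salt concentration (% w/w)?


Formula: Conc = salt / (water + salt) * 100
Substituting: Conc = 13.3410 / (92.8500 + 13.3410) * 100
Result: 12.5632 %


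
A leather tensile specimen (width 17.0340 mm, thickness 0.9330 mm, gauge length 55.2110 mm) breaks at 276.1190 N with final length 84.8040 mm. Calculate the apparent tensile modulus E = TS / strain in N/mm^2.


TS = F / (w * t) = 276.1190 / (17.0340 * 0.9330) = 17.3739 N/mm^2
strain = (Lf - L0) / L0 = (84.8040 - 55.2110) / 55.2110 = 0.5360
E = TS / strain = 17.3739 / 0.5360 = 32.4141 N/mm^2


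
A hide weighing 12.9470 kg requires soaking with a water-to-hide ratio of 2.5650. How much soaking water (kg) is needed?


Formula: Water = hide_weight * ratio
Substituting: Water = 12.9470 * 2.5650
Result: 33.2091 kg


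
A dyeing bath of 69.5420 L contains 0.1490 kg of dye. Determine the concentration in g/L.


Formula: Conc = dye_mass(kg) / volume(L) * 1000
Substituting: Conc = 0.1490 / 69.5420 * 1000
Result: 2.1426 g/L


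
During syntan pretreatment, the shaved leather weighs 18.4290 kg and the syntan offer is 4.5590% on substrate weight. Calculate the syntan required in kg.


Formula: Syntan = substrate * pct / 100
Substituting: Syntan = 18.4290 * 4.5590 / 100
Result: 0.8402 kg


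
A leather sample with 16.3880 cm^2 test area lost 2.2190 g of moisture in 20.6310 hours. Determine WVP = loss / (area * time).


Formula: WVP = loss / (area * time)
Substituting: WVP = 2.2190 / (16.3880 * 20.6310)
Result: 0.00656313 g/(cm^2*hr)


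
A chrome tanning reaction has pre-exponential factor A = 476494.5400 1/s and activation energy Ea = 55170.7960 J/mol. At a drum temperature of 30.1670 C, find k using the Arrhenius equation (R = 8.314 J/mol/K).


T_K = T_C + 273.15 = 30.1670 + 273.15 = 303.3170 K
exponent = -Ea / (R * T_K) = -55170.7960 / (8.314 * 303.3170) = -21.8777
k = A * exp(exponent) = 476494.5400 * exp(-21.8777) = 1.5020e-04 1/s


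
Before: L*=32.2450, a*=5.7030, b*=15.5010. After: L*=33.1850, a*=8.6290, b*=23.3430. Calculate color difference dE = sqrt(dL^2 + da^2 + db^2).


dL = 0.9400, da = 2.9260, db = 7.8420
dE = sqrt(0.9400^2 + 2.9260^2 + 7.8420^2) = 8.4227


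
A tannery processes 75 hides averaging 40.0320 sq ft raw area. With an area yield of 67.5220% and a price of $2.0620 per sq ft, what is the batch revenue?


Raw_total = N * avg_area = 75 * 40.0320 = 3002.4000 sq ft
Finished = Raw_total * yield / 100 = 3002.4000 * 67.5220 / 100 = 2027.2805 sq ft
Value = Finished * price = 2027.2805 * 2.0620 = 4180.2524 $


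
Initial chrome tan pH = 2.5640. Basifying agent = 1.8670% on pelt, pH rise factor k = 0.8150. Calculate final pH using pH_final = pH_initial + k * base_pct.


Formula: pH_final = pH_initial + k * base_pct
Substituting: pH_final = 2.5640 + 0.8150 * 1.8670
Result: 4.0856


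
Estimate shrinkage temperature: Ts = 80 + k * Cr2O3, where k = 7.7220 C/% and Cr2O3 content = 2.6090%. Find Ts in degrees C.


Formula: Ts = 80 + k * Cr2O3
Substituting: Ts = 80 + 7.7220 * 2.6090
Result: 100.1467 C


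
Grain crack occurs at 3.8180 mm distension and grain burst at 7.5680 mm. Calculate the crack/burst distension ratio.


Formula: Ratio = crack / burst
Substituting: Ratio = 3.8180 / 7.5680
Result: 0.5045


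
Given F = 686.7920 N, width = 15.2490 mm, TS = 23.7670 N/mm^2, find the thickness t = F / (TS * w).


Formula: t = F / (TS * w)
Substituting: t = 686.7920 / (23.7670 * 15.2490)
Result: 1.8950 mm


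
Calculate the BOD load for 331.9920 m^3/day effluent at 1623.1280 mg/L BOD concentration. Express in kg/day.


Formula: BOD_load = volume * conc / 1000
Substituting: BOD_load = 331.9920 * 1623.1280 / 1000
Result: 538.8655 kg/day


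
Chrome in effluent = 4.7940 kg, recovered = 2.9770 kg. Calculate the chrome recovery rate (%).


Formula: Recovery = recovered / input * 100
Substituting: Recovery = 2.9770 / 4.7940 * 100
Result: 62.0985 %


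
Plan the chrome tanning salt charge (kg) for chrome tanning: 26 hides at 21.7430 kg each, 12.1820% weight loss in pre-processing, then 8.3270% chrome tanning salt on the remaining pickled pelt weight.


Total_raw = N * avg_wt = 26 * 21.7430 = 565.3180 kg
Substrate = Total_raw * (1 - loss/100) = 565.3180 * (1 - 12.1820/100) = 496.4510 kg
Chrome = Substrate * pct / 100 = 496.4510 * 8.3270 / 100 = 41.3395 kg


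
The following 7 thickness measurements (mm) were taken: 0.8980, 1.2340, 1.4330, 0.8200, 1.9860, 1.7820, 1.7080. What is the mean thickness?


Formula: Average = sum / n
Substituting: Average = 9.8610 / 7
Result: 1.4087 mm


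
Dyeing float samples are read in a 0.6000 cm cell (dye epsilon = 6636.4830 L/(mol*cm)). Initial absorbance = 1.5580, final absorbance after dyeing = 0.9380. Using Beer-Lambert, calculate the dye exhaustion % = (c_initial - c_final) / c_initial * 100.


c_initial = A_i / (epsilon * l) = 1.5580 / (6636.4830 * 0.6000) = 3.9127e-04 mol/L
c_final = A_f / (epsilon * l) = 0.9380 / (6636.4830 * 0.6000) = 2.3557e-04 mol/L
Exhaustion = (c_initial - c_final) / c_initial * 100 = (3.9127e-04 - 2.3557e-04) / 3.9127e-04 * 100 = 39.7946 %


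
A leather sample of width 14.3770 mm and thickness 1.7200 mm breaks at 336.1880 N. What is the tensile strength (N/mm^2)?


Formula: TS = force / (width * thickness)
Substituting: TS = 336.1880 / (14.3770 * 1.7200)
Result: 13.5952 N/mm^2


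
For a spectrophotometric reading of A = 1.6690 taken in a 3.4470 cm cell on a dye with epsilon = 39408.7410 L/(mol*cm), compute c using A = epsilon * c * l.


Formula: c = A / (epsilon * l)
Substituting: c = 1.6690 / (39408.7410 * 3.4470)
Result: 1.2286e-05 mol/L


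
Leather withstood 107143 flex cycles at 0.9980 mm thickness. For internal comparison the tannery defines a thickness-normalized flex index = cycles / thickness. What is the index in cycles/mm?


Formula: Index = cycles / thickness
Substituting: Index = 107143 / 0.9980
Result: 107357.7154 cycles/mm


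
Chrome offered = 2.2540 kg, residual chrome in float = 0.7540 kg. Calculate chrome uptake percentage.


Formula: Uptake = (offered - residual) / offered * 100
Substituting: Uptake = (2.2540 - 0.7540) / 2.2540 * 100
Result: 66.5484 %


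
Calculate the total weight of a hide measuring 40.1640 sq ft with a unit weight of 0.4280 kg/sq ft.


Formula: Weight = area * weight_per_sqft
Substituting: Weight = 40.1640 * 0.4280
Result: 17.1902 kg


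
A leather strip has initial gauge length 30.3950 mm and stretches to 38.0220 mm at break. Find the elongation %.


Formula: Elongation = (Lf - L0) / L0 * 100
Substituting: Elongation = (38.0220 - 30.3950) / 30.3950 * 100
Result: 25.0929 %


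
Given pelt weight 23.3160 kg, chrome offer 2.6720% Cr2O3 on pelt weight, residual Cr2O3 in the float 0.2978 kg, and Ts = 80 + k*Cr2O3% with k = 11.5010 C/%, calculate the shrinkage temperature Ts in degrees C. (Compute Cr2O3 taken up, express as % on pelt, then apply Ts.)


Offered = pelt * offer_pct / 100 = 23.3160 * 2.6720 / 100 = 0.6230 kg
Uptake = offered - residual = 0.6230 - 0.2978 = 0.3252 kg
Cr2O3% on pelt = uptake / pelt * 100 = 0.3252 / 23.3160 * 100 = 1.3948 %
Ts = 80 + k * Cr2O3% = 80 + 11.5010 * 1.3948 = 96.0412 C


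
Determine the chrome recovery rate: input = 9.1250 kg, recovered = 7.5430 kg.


Formula: Recovery = recovered / input * 100
Substituting: Recovery = 7.5430 / 9.1250 * 100
Result: 82.6630 %


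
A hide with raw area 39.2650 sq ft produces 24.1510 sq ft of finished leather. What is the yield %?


Formula: Yield = finished / raw * 100
Substituting: Yield = 24.1510 / 39.2650 * 100
Result: 61.5077 %


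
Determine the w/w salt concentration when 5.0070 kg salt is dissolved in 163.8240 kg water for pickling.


Formula: Conc = salt / (water + salt) * 100
Substituting: Conc = 5.0070 / (163.8240 + 5.0070) * 100
Result: 2.9657 %


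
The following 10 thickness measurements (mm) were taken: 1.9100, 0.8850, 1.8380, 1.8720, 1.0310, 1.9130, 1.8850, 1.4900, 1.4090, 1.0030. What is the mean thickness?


Formula: Average = sum / n
Substituting: Average = 15.2360 / 10
Result: 1.5236 mm


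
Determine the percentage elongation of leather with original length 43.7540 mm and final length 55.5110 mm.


Formula: Elongation = (Lf - L0) / L0 * 100
Substituting: Elongation = (55.5110 - 43.7540) / 43.7540 * 100
Result: 26.8707 %


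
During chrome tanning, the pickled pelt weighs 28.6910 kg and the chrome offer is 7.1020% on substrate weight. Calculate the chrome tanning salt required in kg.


Formula: Chrome = substrate * pct / 100
Substituting: Chrome = 28.6910 * 7.1020 / 100
Result: 2.0376 kg


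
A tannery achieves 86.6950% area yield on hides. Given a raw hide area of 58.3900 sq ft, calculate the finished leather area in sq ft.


Formula: finished = raw * yield / 100
Substituting: finished = 58.3900 * 86.6950 / 100
Result: 50.6212 sq ft


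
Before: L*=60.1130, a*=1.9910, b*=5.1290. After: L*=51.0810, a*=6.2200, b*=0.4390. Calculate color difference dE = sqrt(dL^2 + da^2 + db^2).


dL = -9.0320, da = 4.2290, db = -4.6900
dE = sqrt((-9.0320)^2 + 4.2290^2 + (-4.6900)^2) = 11.0208


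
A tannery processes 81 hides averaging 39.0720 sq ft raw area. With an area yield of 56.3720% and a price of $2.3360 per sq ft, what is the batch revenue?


Raw_total = N * avg_area = 81 * 39.0720 = 3164.8320 sq ft
Finished = Raw_total * yield / 100 = 3164.8320 * 56.3720 / 100 = 1784.0791 sq ft
Value = Finished * price = 1784.0791 * 2.3360 = 4167.6088 $


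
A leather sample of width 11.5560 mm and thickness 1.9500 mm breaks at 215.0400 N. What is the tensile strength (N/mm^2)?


Formula: TS = force / (width * thickness)
Substituting: TS = 215.0400 / (11.5560 * 1.9500)
Result: 9.5428 N/mm^2


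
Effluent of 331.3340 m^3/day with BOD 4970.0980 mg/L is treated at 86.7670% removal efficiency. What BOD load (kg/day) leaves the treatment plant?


Load_in = volume * conc / 1000 = 331.3340 * 4970.0980 / 1000 = 1646.7625 kg/day
Removed = Load_in * eff / 100 = 1646.7625 * 86.7670 / 100 = 1428.8464 kg/day
Load_out = Load_in - Removed = 1646.7625 - 1428.8464 = 217.9161 kg/day


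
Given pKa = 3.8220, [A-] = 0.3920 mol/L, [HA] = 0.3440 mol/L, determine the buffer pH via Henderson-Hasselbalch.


ratio = [A-] / [HA] = 0.3920 / 0.3440 = 1.1395
log10(ratio) = 0.0567276
pH = pKa + log10(ratio) = 3.8220 + 0.0567276 = 3.8787


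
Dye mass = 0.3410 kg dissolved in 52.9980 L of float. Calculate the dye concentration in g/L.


Formula: Conc = dye_mass(kg) / volume(L) * 1000
Substituting: Conc = 0.3410 / 52.9980 * 1000
Result: 6.4342 g/L


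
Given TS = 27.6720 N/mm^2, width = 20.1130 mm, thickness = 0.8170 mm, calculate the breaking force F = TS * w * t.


Formula: F = TS * w * t
Substituting: F = 27.6720 * 20.1130 * 0.8170
Result: 454.7152 N


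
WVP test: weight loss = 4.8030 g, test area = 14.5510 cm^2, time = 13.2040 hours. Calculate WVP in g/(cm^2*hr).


Formula: WVP = loss / (area * time)
Substituting: WVP = 4.8030 / (14.5510 * 13.2040)
Result: 0.0249985 g/(cm^2*hr)


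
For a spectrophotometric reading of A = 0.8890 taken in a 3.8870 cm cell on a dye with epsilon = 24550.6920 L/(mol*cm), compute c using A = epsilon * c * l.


Formula: c = A / (epsilon * l)
Substituting: c = 0.8890 / (24550.6920 * 3.8870)
Result: 9.3159e-06 mol/L


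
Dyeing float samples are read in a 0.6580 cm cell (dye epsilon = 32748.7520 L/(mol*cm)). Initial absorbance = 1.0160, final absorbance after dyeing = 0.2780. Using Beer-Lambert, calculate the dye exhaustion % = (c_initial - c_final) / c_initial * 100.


c_initial = A_i / (epsilon * l) = 1.0160 / (32748.7520 * 0.6580) = 4.7149e-05 mol/L
c_final = A_f / (epsilon * l) = 0.2780 / (32748.7520 * 0.6580) = 1.2901e-05 mol/L
Exhaustion = (c_initial - c_final) / c_initial * 100 = (4.7149e-05 - 1.2901e-05) / 4.7149e-05 * 100 = 72.6378 %


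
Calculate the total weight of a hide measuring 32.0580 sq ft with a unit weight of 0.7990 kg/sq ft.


Formula: Weight = area * weight_per_sqft
Substituting: Weight = 32.0580 * 0.7990
Result: 25.6143 kg


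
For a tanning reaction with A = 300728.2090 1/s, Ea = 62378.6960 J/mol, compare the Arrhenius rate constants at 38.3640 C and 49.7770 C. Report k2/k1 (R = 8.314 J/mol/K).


T1 = 38.3640 + 273.15 = 311.5140 K; T2 = 49.7770 + 273.15 = 322.9270 K
k1 = A * exp(-Ea/(R*T1)) = 300728.2090 * exp(-62378.6960/(8.314*311.5140)) = 1.0427e-05 1/s
k2 = A * exp(-Ea/(R*T2)) = 300728.2090 * exp(-62378.6960/(8.314*322.9270)) = 2.4424e-05 1/s
k2/k1 = 2.4424e-05 / 1.0427e-05 = 2.3425


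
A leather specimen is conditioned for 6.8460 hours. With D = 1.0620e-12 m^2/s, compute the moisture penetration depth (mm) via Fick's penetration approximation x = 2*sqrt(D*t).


t = 6.8460 hr * 3600 = 24645.6000 s
D * t = 1.0620e-12 * 24645.6000 = 2.6174e-08
x = 2 * sqrt(D*t) = 2 * sqrt(2.6174e-08) = 3.2357e-04 m = 0.3236 mm


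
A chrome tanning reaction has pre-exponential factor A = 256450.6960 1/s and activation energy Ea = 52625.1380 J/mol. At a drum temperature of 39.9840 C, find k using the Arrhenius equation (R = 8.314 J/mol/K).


T_K = T_C + 273.15 = 39.9840 + 273.15 = 313.1340 K
exponent = -Ea / (R * T_K) = -52625.1380 / (8.314 * 313.1340) = -20.2140
k = A * exp(exponent) = 256450.6960 * exp(-20.2140) = 4.2674e-04 1/s


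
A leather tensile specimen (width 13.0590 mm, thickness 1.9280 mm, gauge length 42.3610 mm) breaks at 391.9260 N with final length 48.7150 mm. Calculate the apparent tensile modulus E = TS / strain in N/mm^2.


TS = F / (w * t) = 391.9260 / (13.0590 * 1.9280) = 15.5664 N/mm^2
strain = (Lf - L0) / L0 = (48.7150 - 42.3610) / 42.3610 = 0.1500
E = TS / strain = 15.5664 / 0.1500 = 103.7782 N/mm^2


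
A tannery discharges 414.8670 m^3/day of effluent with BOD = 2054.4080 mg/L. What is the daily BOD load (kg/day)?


Formula: BOD_load = volume * conc / 1000
Substituting: BOD_load = 414.8670 * 2054.4080 / 1000
Result: 852.3061 kg/day


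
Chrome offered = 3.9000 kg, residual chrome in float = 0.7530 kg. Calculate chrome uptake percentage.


Formula: Uptake = (offered - residual) / offered * 100
Substituting: Uptake = (3.9000 - 0.7530) / 3.9000 * 100
Result: 80.6923 %


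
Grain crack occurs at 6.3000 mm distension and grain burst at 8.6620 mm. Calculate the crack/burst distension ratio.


Formula: Ratio = crack / burst
Substituting: Ratio = 6.3000 / 8.6620
Result: 0.7273


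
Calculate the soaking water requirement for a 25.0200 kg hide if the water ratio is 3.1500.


Formula: Water = hide_weight * ratio
Substituting: Water = 25.0200 * 3.1500
Result: 78.8130 kg


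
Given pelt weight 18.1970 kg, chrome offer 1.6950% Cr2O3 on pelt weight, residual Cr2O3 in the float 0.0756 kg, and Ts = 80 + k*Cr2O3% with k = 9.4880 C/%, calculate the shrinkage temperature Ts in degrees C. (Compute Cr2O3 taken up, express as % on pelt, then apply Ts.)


Offered = pelt * offer_pct / 100 = 18.1970 * 1.6950 / 100 = 0.3084 kg
Uptake = offered - residual = 0.3084 - 0.0756 = 0.2328 kg
Cr2O3% on pelt = uptake / pelt * 100 = 0.2328 / 18.1970 * 100 = 1.2795 %
Ts = 80 + k * Cr2O3% = 80 + 9.4880 * 1.2795 = 92.1403 C


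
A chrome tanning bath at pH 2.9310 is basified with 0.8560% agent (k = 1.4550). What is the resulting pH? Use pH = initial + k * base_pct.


Formula: pH_final = pH_initial + k * base_pct
Substituting: pH_final = 2.9310 + 1.4550 * 0.8560
Result: 4.1765


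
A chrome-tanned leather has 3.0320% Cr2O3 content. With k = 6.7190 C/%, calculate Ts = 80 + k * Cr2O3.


Formula: Ts = 80 + k * Cr2O3
Substituting: Ts = 80 + 6.7190 * 3.0320
Result: 100.3720 C


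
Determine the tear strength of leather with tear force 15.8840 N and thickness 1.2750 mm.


Formula: Tear strength = force / thickness
Substituting: Tear strength = 15.8840 / 1.2750
Result: 12.4580 N/mm


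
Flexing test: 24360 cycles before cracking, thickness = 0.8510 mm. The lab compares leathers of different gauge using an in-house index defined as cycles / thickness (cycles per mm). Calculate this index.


Formula: Index = cycles / thickness
Substituting: Index = 24360 / 0.8510
Result: 28625.1469 cycles/mm


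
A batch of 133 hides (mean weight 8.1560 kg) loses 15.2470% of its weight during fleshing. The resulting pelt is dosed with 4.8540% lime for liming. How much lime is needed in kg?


Total_raw = N * avg_wt = 133 * 8.1560 = 1084.7480 kg
Substrate = Total_raw * (1 - loss/100) = 1084.7480 * (1 - 15.2470/100) = 919.3565 kg
Lime = Substrate * pct / 100 = 919.3565 * 4.8540 / 100 = 44.6256 kg


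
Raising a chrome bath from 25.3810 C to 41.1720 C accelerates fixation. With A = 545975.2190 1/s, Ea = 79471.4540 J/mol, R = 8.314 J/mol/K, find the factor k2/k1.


T1 = 25.3810 + 273.15 = 298.5310 K; T2 = 41.1720 + 273.15 = 314.3220 K
k1 = A * exp(-Ea/(R*T1)) = 545975.2190 * exp(-79471.4540/(8.314*298.5310)) = 6.7822e-09 1/s
k2 = A * exp(-Ea/(R*T2)) = 545975.2190 * exp(-79471.4540/(8.314*314.3220)) = 3.3883e-08 1/s
k2/k1 = 3.3883e-08 / 6.7822e-09 = 4.9958


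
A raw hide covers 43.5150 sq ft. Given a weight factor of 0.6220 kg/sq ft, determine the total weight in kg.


Formula: Weight = area * weight_per_sqft
Substituting: Weight = 43.5150 * 0.6220
Result: 27.0663 kg


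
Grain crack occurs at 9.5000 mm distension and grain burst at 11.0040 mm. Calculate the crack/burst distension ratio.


Formula: Ratio = crack / burst
Substituting: Ratio = 9.5000 / 11.0040
Result: 0.8633


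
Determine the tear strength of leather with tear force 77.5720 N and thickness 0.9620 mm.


Formula: Tear strength = force / thickness
Substituting: Tear strength = 77.5720 / 0.9620
Result: 80.6362 N/mm


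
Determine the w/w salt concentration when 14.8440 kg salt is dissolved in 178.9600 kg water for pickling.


Formula: Conc = salt / (water + salt) * 100
Substituting: Conc = 14.8440 / (178.9600 + 14.8440) * 100
Result: 7.6593 %


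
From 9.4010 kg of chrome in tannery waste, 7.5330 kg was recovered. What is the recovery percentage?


Formula: Recovery = recovered / input * 100
Substituting: Recovery = 7.5330 / 9.4010 * 100
Result: 80.1298 %


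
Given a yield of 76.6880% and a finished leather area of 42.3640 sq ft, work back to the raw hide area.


Formula: raw = finished * 100 / yield
Substituting: raw = 42.3640 * 100 / 76.6880
Result: 55.2420 sq ft


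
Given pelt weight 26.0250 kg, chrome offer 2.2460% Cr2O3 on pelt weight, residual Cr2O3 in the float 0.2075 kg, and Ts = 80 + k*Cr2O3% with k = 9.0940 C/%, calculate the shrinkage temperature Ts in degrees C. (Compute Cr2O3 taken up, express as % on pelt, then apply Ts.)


Offered = pelt * offer_pct / 100 = 26.0250 * 2.2460 / 100 = 0.5845 kg
Uptake = offered - residual = 0.5845 - 0.2075 = 0.3770 kg
Cr2O3% on pelt = uptake / pelt * 100 = 0.3770 / 26.0250 * 100 = 1.4487 %
Ts = 80 + k * Cr2O3% = 80 + 9.0940 * 1.4487 = 93.1744 C


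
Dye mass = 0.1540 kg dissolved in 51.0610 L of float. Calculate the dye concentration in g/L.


Formula: Conc = dye_mass(kg) / volume(L) * 1000
Substituting: Conc = 0.1540 / 51.0610 * 1000
Result: 3.0160 g/L


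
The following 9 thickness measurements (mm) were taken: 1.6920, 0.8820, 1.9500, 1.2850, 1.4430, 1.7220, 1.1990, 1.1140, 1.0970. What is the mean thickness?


Formula: Average = sum / n
Substituting: Average = 12.3840 / 9
Result: 1.3760 mm


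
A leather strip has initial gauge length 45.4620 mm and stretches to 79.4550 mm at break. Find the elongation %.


Formula: Elongation = (Lf - L0) / L0 * 100
Substituting: Elongation = (79.4550 - 45.4620) / 45.4620 * 100
Result: 74.7723 %


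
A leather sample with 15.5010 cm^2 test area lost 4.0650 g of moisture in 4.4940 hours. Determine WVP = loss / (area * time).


Formula: WVP = loss / (area * time)
Substituting: WVP = 4.0650 / (15.5010 * 4.4940)
Result: 0.0583536 g/(cm^2*hr)


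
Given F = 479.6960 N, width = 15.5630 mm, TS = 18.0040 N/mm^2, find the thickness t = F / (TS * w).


Formula: t = F / (TS * w)
Substituting: t = 479.6960 / (18.0040 * 15.5630)
Result: 1.7120 mm


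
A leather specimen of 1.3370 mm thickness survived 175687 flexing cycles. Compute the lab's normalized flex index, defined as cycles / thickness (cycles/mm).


Formula: Index = cycles / thickness
Substituting: Index = 175687 / 1.3370
Result: 131403.8893 cycles/mm


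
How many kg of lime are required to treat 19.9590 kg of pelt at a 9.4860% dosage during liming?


Formula: Lime = substrate * pct / 100
Substituting: Lime = 19.9590 * 9.4860 / 100
Result: 1.8933 kg


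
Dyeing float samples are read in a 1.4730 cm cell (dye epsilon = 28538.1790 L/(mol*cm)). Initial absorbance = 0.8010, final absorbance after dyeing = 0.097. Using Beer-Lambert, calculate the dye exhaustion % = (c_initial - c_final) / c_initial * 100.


c_initial = A_i / (epsilon * l) = 0.8010 / (28538.1790 * 1.4730) = 1.9055e-05 mol/L
c_final = A_f / (epsilon * l) = 0.097 / (28538.1790 * 1.4730) = 2.3075e-06 mol/L
Exhaustion = (c_initial - c_final) / c_initial * 100 = (1.9055e-05 - 2.3075e-06) / 1.9055e-05 * 100 = 87.8901 %


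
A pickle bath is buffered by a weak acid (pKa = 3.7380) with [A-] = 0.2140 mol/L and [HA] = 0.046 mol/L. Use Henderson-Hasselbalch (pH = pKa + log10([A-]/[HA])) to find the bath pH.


ratio = [A-] / [HA] = 0.2140 / 0.046 = 4.6522
log10(ratio) = 0.6677
pH = pKa + log10(ratio) = 3.7380 + 0.6677 = 4.4057


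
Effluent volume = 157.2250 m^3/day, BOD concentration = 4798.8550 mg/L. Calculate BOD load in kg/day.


Formula: BOD_load = volume * conc / 1000
Substituting: BOD_load = 157.2250 * 4798.8550 / 1000
Result: 754.5000 kg/day


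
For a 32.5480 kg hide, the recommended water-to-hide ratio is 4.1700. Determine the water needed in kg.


Formula: Water = hide_weight * ratio
Substituting: Water = 32.5480 * 4.1700
Result: 135.7252 kg


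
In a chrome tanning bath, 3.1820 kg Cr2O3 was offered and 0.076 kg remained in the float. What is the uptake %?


Formula: Uptake = (offered - residual) / offered * 100
Substituting: Uptake = (3.1820 - 0.076) / 3.1820 * 100
Result: 97.6116 %


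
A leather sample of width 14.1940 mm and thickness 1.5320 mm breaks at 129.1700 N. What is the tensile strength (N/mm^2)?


Formula: TS = force / (width * thickness)
Substituting: TS = 129.1700 / (14.1940 * 1.5320)
Result: 5.9402 N/mm^2
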